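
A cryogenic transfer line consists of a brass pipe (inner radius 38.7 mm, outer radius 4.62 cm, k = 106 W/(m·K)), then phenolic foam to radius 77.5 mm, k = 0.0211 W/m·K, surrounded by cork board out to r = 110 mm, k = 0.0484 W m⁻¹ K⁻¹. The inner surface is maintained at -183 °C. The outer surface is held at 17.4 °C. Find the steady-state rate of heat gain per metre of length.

Q' = 39.7 W/m

Series thermal resistances, inner to outer:
  R'_brass = ln(0.0462/0.0387)/(2πk) = 0.1771/(2π·106) = 2.660×10^-4 m·K/W
  R'_phenolic foam = ln(0.0775/0.0462)/(2πk) = 0.5173/(2π·0.0211) = 3.902 m·K/W
  R'_cork board = ln(0.110/0.0775)/(2πk) = 0.3502/(2π·0.0484) = 1.152 m·K/W
ΣR = 2.660×10^-4 + 3.902 + 1.152 = 5.054 m·K/W
Q' = ΔT/ΣR = (-183 °C − 17.4 °C)/5.054 = -39.7 W/m
(Negative Q' ⇒ heat flows inward; heat gain = 39.7 W/m.)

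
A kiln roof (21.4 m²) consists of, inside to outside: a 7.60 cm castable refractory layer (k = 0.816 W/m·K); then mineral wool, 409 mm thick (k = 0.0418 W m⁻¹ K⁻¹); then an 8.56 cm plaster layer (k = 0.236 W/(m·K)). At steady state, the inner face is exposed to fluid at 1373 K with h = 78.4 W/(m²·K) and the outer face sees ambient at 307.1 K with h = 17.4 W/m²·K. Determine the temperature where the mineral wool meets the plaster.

Series thermal resistances, inner to outer:
  R_conv,in = 1/(hA) = 1/(78.4·21.4) = 5.960×10^-4 K/W
  R_castable refractory = L/(kA) = 0.0760/(0.816·21.4) = 0.004352 K/W
  R_mineral wool = L/(kA) = 0.409/(0.0418·21.4) = 0.4572 K/W
  R_plaster = L/(kA) = 0.0856/(0.236·21.4) = 0.01695 K/W
  R_conv,out = 1/(hA) = 1/(17.4·21.4) = 0.002686 K/W
ΣR = 5.960×10^-4 + 0.004352 + 0.4572 + 0.01695 + 0.002686 = 0.4818 K/W
Q = ΔT/ΣR = (1373 K − 307.1 K)/0.4818 = 2212 W
From the inner boundary to the mineral wool/plaster interface, ΣR_partial = 0.4621 K/W.
T_interface = T_in − Q·ΣR_partial = 1373 K − (2212)(0.4621) = 351 K

T = 351 K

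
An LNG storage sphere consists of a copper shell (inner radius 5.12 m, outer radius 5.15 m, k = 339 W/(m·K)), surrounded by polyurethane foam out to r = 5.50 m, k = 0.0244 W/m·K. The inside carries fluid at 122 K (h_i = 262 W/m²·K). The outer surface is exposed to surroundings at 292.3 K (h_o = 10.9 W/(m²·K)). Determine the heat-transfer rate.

Q = 4.20 kW

Series thermal resistances, inner to outer:
  R_conv,in = 1/(4πr²h) = 1/(4π·5.12²·262) = 1.159×10^-5 K/W
  R_copper = (1/5.12 − 1/5.15)/(4πk) = 0.001138/(4π·339) = 2.671×10^-7 K/W
  R_polyurethane foam = (1/5.15 − 1/5.50)/(4πk) = 0.01236/(4π·0.0244) = 0.04030 K/W
  R_conv,out = 1/(4πr²h) = 1/(4π·5.50²·10.9) = 2.413×10^-4 K/W
ΣR = 1.159×10^-5 + 2.671×10^-7 + 0.04030 + 2.413×10^-4 = 0.04055 K/W
Q = ΔT/ΣR = (122 K − 292.3 K)/0.04055 = -4200 W
(Negative Q ⇒ heat flows inward; heat gain = 4200 W.)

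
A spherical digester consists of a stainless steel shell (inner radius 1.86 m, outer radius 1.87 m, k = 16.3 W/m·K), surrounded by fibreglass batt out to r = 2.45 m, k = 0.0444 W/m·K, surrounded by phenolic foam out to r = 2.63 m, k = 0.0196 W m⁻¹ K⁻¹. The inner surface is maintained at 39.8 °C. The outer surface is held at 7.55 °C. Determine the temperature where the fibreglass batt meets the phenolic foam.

T = 18.3 °C

Resistance network (inner→outer):
  R_stainless steel = (1/1.86 − 1/1.87)/(4πk) = 0.002875/(4π·16.3) = 1.404×10^-5 K/W
  R_fibreglass batt = (1/1.87 − 1/2.45)/(4πk) = 0.1266/(4π·0.0444) = 0.2269 K/W
  R_phenolic foam = (1/2.45 − 1/2.63)/(4πk) = 0.02794/(4π·0.0196) = 0.1134 K/W
ΣR = 1.404×10^-5 + 0.2269 + 0.1134 = 0.3403 K/W
Q = ΔT/ΣR = (39.8 °C − 7.55 °C)/0.3403 = 94.77 W
From the inner boundary to the fibreglass batt/phenolic foam interface, ΣR_partial = 0.2269 K/W.
T_interface = T_in − Q·ΣR_partial = 39.8 °C − (94.77)(0.2269) = 18.3 °C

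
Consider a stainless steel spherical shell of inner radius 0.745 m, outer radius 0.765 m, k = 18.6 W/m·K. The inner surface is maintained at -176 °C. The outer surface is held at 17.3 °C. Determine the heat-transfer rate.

Q = 4πk·ΔT/(1/r₁ − 1/r₂) = 4π × 18.6 × 193.3 / (1/0.745 − 1/0.765) = 1.29×10^6 W

Q = 1290 kW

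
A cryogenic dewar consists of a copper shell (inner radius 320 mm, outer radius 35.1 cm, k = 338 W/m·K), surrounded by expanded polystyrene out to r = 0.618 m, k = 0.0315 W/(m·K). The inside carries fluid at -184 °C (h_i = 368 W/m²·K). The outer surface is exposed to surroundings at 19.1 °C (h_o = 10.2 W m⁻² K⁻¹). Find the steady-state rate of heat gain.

Series thermal resistances, inner to outer:
  R_conv,in = 1/(4πr²h) = 1/(4π·0.320²·368) = 0.002112 K/W
  R_copper = (1/0.320 − 1/0.351)/(4πk) = 0.2760/(4π·338) = 6.498×10^-5 K/W
  R_expanded polystyrene = (1/0.351 − 1/0.618)/(4πk) = 1.231/(4π·0.0315) = 3.110 K/W
  R_conv,out = 1/(4πr²h) = 1/(4π·0.618²·10.2) = 0.02043 K/W
ΣR = 0.002112 + 6.498×10^-5 + 3.110 + 0.02043 = 3.133 K/W
Q = ΔT/ΣR = (-184 °C − 19.1 °C)/3.133 = -64.8 W
(Negative Q ⇒ heat flows inward; heat gain = 64.8 W.)

Q = 64.8 W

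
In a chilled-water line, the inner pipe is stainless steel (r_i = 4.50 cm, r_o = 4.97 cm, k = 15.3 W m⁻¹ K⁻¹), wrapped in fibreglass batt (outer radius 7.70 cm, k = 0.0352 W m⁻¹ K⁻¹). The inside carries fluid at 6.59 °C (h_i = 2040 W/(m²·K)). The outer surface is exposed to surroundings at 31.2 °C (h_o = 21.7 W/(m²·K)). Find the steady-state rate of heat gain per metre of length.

Treat each layer as a resistance in series:
  R'_conv,in = 1/(2πr h) = 1/(2π·0.0450·2040) = 0.001734 m·K/W
  R'_stainless steel = ln(0.0497/0.0450)/(2πk) = 0.09934/(2π·15.3) = 0.001033 m·K/W
  R'_fibreglass batt = ln(0.0770/0.0497)/(2πk) = 0.4378/(2π·0.0352) = 1.979 m·K/W
  R'_conv,out = 1/(2πr h) = 1/(2π·0.0770·21.7) = 0.09525 m·K/W
ΣR = 0.001734 + 0.001033 + 1.979 + 0.09525 = 2.077 m·K/W
Q' = ΔT/ΣR = (6.59 °C − 31.2 °C)/2.077 = -11.8 W/m
(Negative Q' ⇒ heat flows inward; heat gain = 11.8 W/m.)

Q' = 11.8 W/m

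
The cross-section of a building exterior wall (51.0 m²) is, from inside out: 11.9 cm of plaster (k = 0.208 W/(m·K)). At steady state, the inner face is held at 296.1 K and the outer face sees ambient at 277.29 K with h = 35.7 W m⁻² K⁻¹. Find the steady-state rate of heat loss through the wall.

Treat each layer as a resistance in series:
  R_plaster = L/(kA) = 0.119/(0.208·51.0) = 0.01122 K/W
  R_conv,out = 1/(hA) = 1/(35.7·51.0) = 5.492×10^-4 K/W
ΣR = 0.01122 + 5.492×10^-4 = 0.01177 K/W
Q = ΔT/ΣR = (296.1 K − 277.29 K)/0.01177 = 1600 W

Q = 1600 W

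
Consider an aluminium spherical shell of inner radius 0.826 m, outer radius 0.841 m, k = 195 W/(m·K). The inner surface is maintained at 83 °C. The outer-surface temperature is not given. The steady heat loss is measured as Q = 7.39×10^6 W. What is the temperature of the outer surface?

Series resistances:
  R_aluminium = (1/0.826 − 1/0.841)/(4πk) = 0.02159/(4π·195) = 8.812×10^-6 K/W
ΣR = 8.812×10^-6 K/W
ΔT = Q·ΣR = 7.39×10^6 × 8.812×10^-6 = 65.12 K
Heat flows outward, so T_out = T_in − ΔT = 83 − 65.12 = 17.9 °C

T_out = 17.9 °C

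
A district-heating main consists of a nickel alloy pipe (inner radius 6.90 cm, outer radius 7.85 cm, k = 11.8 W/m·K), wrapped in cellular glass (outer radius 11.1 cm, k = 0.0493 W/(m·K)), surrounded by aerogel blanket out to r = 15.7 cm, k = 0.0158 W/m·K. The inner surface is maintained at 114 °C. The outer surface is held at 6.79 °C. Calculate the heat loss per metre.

Treat each layer as a resistance in series:
  R'_nickel alloy = ln(0.0785/0.0690)/(2πk) = 0.1290/(2π·11.8) = 0.001740 m·K/W
  R'_cellular glass = ln(0.111/0.0785)/(2πk) = 0.3464/(2π·0.0493) = 1.118 m·K/W
  R'_aerogel blanket = ln(0.157/0.111)/(2πk) = 0.3467/(2π·0.0158) = 3.493 m·K/W
ΣR = 0.001740 + 1.118 + 3.493 = 4.613 m·K/W
Q' = ΔT/ΣR = (114 °C − 6.79 °C)/4.613 = 23.2 W/m

Q' = 23.2 W/m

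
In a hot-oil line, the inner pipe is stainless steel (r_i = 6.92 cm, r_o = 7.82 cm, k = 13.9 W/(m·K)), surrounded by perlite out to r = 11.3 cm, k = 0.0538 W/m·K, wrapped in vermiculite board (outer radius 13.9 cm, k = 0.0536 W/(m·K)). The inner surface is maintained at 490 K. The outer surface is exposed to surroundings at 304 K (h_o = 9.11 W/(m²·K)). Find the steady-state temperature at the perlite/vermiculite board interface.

T = 379 K

Series thermal resistances, inner to outer:
  R'_stainless steel = ln(0.0782/0.0692)/(2πk) = 0.1223/(2π·13.9) = 0.001400 m·K/W
  R'_perlite = ln(0.113/0.0782)/(2πk) = 0.3681/(2π·0.0538) = 1.089 m·K/W
  R'_vermiculite board = ln(0.139/0.113)/(2πk) = 0.2071/(2π·0.0536) = 0.6149 m·K/W
  R'_conv,out = 1/(2πr h) = 1/(2π·0.139·9.11) = 0.1257 m·K/W
ΣR = 0.001400 + 1.089 + 0.6149 + 0.1257 = 1.831 m·K/W
Q' = ΔT/ΣR = (490 K − 304 K)/1.831 = 101.6 W/m
From the inner boundary to the perlite/vermiculite board interface, ΣR_partial = 1.090 m·K/W.
T_interface = T_in − Q'·ΣR_partial = 490 K − (101.6)(1.090) = 379 K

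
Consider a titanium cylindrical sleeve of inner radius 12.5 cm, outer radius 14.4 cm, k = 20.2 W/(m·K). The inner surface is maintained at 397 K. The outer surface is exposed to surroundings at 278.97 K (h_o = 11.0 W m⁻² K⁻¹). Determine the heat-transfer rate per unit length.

Q' = 1160 W/m

Treat each layer as a resistance in series:
  R'_titanium = ln(0.144/0.125)/(2πk) = 0.1415/(2π·20.2) = 0.001115 m·K/W
  R'_conv,out = 1/(2πr h) = 1/(2π·0.144·11.0) = 0.1005 m·K/W
ΣR = 0.001115 + 0.1005 = 0.1016 m·K/W
Q' = ΔT/ΣR = (397 K − 278.97 K)/0.1016 = 1160 W/m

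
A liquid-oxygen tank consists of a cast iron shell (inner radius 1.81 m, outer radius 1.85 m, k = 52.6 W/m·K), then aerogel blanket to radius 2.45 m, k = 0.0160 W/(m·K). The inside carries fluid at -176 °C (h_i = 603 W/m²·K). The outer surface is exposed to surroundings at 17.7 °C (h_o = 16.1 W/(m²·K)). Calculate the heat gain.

Resistance network (inner→outer):
  R_conv,in = 1/(4πr²h) = 1/(4π·1.81²·603) = 4.028×10^-5 K/W
  R_cast iron = (1/1.81 − 1/1.85)/(4πk) = 0.01195/(4π·52.6) = 1.807×10^-5 K/W
  R_aerogel blanket = (1/1.85 − 1/2.45)/(4πk) = 0.1324/(4π·0.0160) = 0.6584 K/W
  R_conv,out = 1/(4πr²h) = 1/(4π·2.45²·16.1) = 8.234×10^-4 K/W
ΣR = 4.028×10^-5 + 1.807×10^-5 + 0.6584 + 8.234×10^-4 = 0.6593 K/W
Q = ΔT/ΣR = (-176 °C − 17.7 °C)/0.6593 = -294 W
(Negative Q ⇒ heat flows inward; heat gain = 294 W.)

Q = 294 W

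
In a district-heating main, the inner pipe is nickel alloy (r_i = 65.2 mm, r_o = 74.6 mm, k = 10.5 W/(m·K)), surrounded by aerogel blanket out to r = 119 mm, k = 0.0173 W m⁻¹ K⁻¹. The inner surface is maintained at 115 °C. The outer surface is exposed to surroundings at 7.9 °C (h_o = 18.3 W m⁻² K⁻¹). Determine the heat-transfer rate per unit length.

Q' = 24.5 W/m

Treat each layer as a resistance in series:
  R'_nickel alloy = ln(0.0746/0.0652)/(2πk) = 0.1347/(2π·10.5) = 0.002041 m·K/W
  R'_aerogel blanket = ln(0.119/0.0746)/(2πk) = 0.4670/(2π·0.0173) = 4.296 m·K/W
  R'_conv,out = 1/(2πr h) = 1/(2π·0.119·18.3) = 0.07308 m·K/W
ΣR = 0.002041 + 4.296 + 0.07308 = 4.371 m·K/W
Q' = ΔT/ΣR = (115 °C − 7.9 °C)/4.371 = 24.5 W/m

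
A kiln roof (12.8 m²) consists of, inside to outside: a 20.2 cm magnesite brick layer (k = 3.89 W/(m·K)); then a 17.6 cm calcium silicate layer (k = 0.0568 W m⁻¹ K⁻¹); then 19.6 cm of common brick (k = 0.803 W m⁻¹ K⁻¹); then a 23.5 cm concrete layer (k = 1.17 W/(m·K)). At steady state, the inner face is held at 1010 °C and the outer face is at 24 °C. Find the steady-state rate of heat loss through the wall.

Resistance network (inner→outer):
  R_magnesite brick = L/(kA) = 0.202/(3.89·12.8) = 0.004057 K/W
  R_calcium silicate = L/(kA) = 0.176/(0.0568·12.8) = 0.2421 K/W
  R_common brick = L/(kA) = 0.196/(0.803·12.8) = 0.01907 K/W
  R_concrete = L/(kA) = 0.235/(1.17·12.8) = 0.01569 K/W
ΣR = 0.004057 + 0.2421 + 0.01907 + 0.01569 = 0.2809 K/W
Q = ΔT/ΣR = (1010 °C − 24 °C)/0.2809 = 3510 W

Q = 3.51 kW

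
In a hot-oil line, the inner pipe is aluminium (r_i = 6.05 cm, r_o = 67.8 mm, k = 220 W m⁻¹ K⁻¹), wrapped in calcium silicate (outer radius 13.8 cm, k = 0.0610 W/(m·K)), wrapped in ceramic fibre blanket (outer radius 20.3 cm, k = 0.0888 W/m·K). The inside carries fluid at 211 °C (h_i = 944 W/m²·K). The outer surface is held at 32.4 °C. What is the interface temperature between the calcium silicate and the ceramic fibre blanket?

Treat each layer as a resistance in series:
  R'_conv,in = 1/(2πr h) = 1/(2π·0.0605·944) = 0.002787 m·K/W
  R'_aluminium = ln(0.0678/0.0605)/(2πk) = 0.1139/(2π·220) = 8.241×10^-5 m·K/W
  R'_calcium silicate = ln(0.138/0.0678)/(2πk) = 0.7107/(2π·0.0610) = 1.854 m·K/W
  R'_ceramic fibre blanket = ln(0.203/0.138)/(2πk) = 0.3860/(2π·0.0888) = 0.6917 m·K/W
ΣR = 0.002787 + 8.241×10^-5 + 1.854 + 0.6917 = 2.549 m·K/W
Q' = ΔT/ΣR = (211 °C − 32.4 °C)/2.549 = 70.07 W/m
From the inner boundary to the calcium silicate/ceramic fibre blanket interface, ΣR_partial = 1.857 m·K/W.
T_interface = T_in − Q'·ΣR_partial = 211 °C − (70.07)(1.857) = 80.9 °C

T = 80.9 °C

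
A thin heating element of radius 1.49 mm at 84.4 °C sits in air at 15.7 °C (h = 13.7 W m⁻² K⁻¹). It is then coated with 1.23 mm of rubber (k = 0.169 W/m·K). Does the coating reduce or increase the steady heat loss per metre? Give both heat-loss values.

increases: 8.81 → 14.2 W/m

Critical radius for a cylinder: r_cr = k/h = 0.0123 m = 1.23 cm.
Outer radius after coating: r₂ = 0.00149 + 0.00123 = 0.00272 m.
Since r₁ < r_cr and r₂ ≤ r_cr, the coating moves toward the maximum at r_cr — heat loss rises.
Bare: R = 1/(2πr₁h) = 7.797 m·K/W; Q = 68.7/7.797 = 8.81 W/m.
Coated: R = R_cond + R_conv = 4.838 m·K/W; Q = 68.7/4.838 = 14.2 W/m.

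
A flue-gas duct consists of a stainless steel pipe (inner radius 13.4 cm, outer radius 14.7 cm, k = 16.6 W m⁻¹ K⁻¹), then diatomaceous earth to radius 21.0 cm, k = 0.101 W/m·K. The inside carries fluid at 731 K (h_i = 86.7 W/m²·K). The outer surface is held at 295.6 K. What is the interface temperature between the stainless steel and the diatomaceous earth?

Series thermal resistances, inner to outer:
  R'_conv,in = 1/(2πr h) = 1/(2π·0.134·86.7) = 0.01370 m·K/W
  R'_stainless steel = ln(0.147/0.134)/(2πk) = 0.09259/(2π·16.6) = 8.877×10^-4 m·K/W
  R'_diatomaceous earth = ln(0.210/0.147)/(2πk) = 0.3567/(2π·0.101) = 0.5620 m·K/W
ΣR = 0.01370 + 8.877×10^-4 + 0.5620 = 0.5766 m·K/W
Q' = ΔT/ΣR = (731 K − 295.6 K)/0.5766 = 755.1 W/m
From the inner boundary to the stainless steel/diatomaceous earth interface, ΣR_partial = 0.01459 m·K/W.
T_interface = T_in − Q'·ΣR_partial = 731 K − (755.1)(0.01459) = 720 K

T = 720 K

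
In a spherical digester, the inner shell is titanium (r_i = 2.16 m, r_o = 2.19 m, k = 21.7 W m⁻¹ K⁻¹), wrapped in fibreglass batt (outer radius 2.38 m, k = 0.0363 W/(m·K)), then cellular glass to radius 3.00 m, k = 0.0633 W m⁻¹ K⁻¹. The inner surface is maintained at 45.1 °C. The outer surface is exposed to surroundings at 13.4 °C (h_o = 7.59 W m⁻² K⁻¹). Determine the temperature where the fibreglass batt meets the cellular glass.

T = 31.8 °C

Series thermal resistances, inner to outer:
  R_titanium = (1/2.16 − 1/2.19)/(4πk) = 0.006342/(4π·21.7) = 2.326×10^-5 K/W
  R_fibreglass batt = (1/2.19 − 1/2.38)/(4πk) = 0.03645/(4π·0.0363) = 0.07991 K/W
  R_cellular glass = (1/2.38 − 1/3.00)/(4πk) = 0.08683/(4π·0.0633) = 0.1092 K/W
  R_conv,out = 1/(4πr²h) = 1/(4π·3.00²·7.59) = 0.001165 K/W
ΣR = 2.326×10^-5 + 0.07991 + 0.1092 + 0.001165 = 0.1903 K/W
Q = ΔT/ΣR = (45.1 °C − 13.4 °C)/0.1903 = 166.6 W
From the inner boundary to the fibreglass batt/cellular glass interface, ΣR_partial = 0.07993 K/W.
T_interface = T_in − Q·ΣR_partial = 45.1 °C − (166.6)(0.07993) = 31.8 °C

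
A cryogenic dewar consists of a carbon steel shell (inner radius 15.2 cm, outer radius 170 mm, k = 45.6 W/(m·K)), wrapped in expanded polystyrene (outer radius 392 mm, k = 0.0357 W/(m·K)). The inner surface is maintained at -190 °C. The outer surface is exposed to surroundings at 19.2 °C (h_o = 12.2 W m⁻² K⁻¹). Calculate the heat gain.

Treat each layer as a resistance in series:
  R_carbon steel = (1/0.152 − 1/0.170)/(4πk) = 0.6966/(4π·45.6) = 0.001216 K/W
  R_expanded polystyrene = (1/0.170 − 1/0.392)/(4πk) = 3.331/(4π·0.0357) = 7.426 K/W
  R_conv,out = 1/(4πr²h) = 1/(4π·0.392²·12.2) = 0.04245 K/W
ΣR = 0.001216 + 7.426 + 0.04245 = 7.470 K/W
Q = ΔT/ΣR = (-190 °C − 19.2 °C)/7.470 = -28.0 W
(Negative Q ⇒ heat flows inward; heat gain = 28.0 W.)

Q = 28.0 W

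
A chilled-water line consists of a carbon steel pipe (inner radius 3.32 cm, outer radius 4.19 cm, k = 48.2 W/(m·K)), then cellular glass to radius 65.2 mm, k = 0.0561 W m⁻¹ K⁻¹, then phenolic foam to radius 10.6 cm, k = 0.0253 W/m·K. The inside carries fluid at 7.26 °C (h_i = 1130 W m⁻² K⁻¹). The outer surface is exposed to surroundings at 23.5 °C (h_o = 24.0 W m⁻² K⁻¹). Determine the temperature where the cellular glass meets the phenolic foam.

Resistance network (inner→outer):
  R'_conv,in = 1/(2πr h) = 1/(2π·0.0332·1130) = 0.004242 m·K/W
  R'_carbon steel = ln(0.0419/0.0332)/(2πk) = 0.2327/(2π·48.2) = 7.685×10^-4 m·K/W
  R'_cellular glass = ln(0.0652/0.0419)/(2πk) = 0.4422/(2π·0.0561) = 1.254 m·K/W
  R'_phenolic foam = ln(0.106/0.0652)/(2πk) = 0.4860/(2π·0.0253) = 3.057 m·K/W
  R'_conv,out = 1/(2πr h) = 1/(2π·0.106·24.0) = 0.06256 m·K/W
ΣR = 0.004242 + 7.685×10^-4 + 1.254 + 3.057 + 0.06256 = 4.379 m·K/W
Q' = ΔT/ΣR = (7.26 °C − 23.5 °C)/4.379 = -3.709 W/m
From the inner boundary to the cellular glass/phenolic foam interface, ΣR_partial = 1.259 m·K/W.
T_interface = T_in − Q'·ΣR_partial = 7.26 °C − (-3.709)(1.259) = 11.9 °C

T = 11.9 °C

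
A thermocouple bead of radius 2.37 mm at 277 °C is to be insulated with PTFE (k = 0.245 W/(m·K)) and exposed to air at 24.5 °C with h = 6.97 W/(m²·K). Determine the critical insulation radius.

For a sphere, r_cr = 2k_ins/h = 2·0.245/6.97 = 0.0703 m = 7.03 cm

r_cr = 7.03 cm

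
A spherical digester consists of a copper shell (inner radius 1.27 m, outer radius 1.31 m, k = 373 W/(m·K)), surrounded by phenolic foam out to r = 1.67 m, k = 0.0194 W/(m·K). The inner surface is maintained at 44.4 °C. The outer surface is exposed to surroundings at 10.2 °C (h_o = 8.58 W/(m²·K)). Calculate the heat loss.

Series thermal resistances, inner to outer:
  R_copper = (1/1.27 − 1/1.31)/(4πk) = 0.02404/(4π·373) = 5.129×10^-6 K/W
  R_phenolic foam = (1/1.31 − 1/1.67)/(4πk) = 0.1646/(4π·0.0194) = 0.6750 K/W
  R_conv,out = 1/(4πr²h) = 1/(4π·1.67²·8.58) = 0.003326 K/W
ΣR = 5.129×10^-6 + 0.6750 + 0.003326 = 0.6783 K/W
Q = ΔT/ΣR = (44.4 °C − 10.2 °C)/0.6783 = 50.4 W

Q = 50.4 W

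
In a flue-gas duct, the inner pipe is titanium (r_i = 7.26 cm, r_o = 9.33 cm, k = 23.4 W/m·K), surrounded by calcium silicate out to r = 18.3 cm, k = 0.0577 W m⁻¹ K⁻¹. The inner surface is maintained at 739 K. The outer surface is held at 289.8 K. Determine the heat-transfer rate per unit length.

Resistance network (inner→outer):
  R'_titanium = ln(0.0933/0.0726)/(2πk) = 0.2509/(2π·23.4) = 0.001706 m·K/W
  R'_calcium silicate = ln(0.183/0.0933)/(2πk) = 0.6737/(2π·0.0577) = 1.858 m·K/W
ΣR = 0.001706 + 1.858 = 1.860 m·K/W
Q' = ΔT/ΣR = (739 K − 289.8 K)/1.860 = 242 W/m

Q' = 242 W/m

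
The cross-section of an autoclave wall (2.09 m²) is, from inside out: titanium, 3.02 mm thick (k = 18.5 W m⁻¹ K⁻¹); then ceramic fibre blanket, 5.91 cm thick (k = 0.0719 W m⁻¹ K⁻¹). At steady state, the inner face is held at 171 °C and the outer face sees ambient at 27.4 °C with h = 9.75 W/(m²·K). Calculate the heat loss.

Treat each layer as a resistance in series:
  R_titanium = L/(kA) = 0.00302/(18.5·2.09) = 7.811×10^-5 K/W
  R_ceramic fibre blanket = L/(kA) = 0.0591/(0.0719·2.09) = 0.3933 K/W
  R_conv,out = 1/(hA) = 1/(9.75·2.09) = 0.04907 K/W
ΣR = 7.811×10^-5 + 0.3933 + 0.04907 = 0.4424 K/W
Q = ΔT/ΣR = (171 °C − 27.4 °C)/0.4424 = 325 W

Q = 325 W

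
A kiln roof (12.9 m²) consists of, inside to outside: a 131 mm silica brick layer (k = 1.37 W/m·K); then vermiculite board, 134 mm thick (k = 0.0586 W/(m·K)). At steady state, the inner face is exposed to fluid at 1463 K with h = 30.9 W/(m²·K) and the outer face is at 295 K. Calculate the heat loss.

Q = 6240 W

Series thermal resistances, inner to outer:
  R_conv,in = 1/(hA) = 1/(30.9·12.9) = 0.002509 K/W
  R_silica brick = L/(kA) = 0.131/(1.37·12.9) = 0.007412 K/W
  R_vermiculite board = L/(kA) = 0.134/(0.0586·12.9) = 0.1773 K/W
ΣR = 0.002509 + 0.007412 + 0.1773 = 0.1872 K/W
Q = ΔT/ΣR = (1463 K − 295 K)/0.1872 = 6240 W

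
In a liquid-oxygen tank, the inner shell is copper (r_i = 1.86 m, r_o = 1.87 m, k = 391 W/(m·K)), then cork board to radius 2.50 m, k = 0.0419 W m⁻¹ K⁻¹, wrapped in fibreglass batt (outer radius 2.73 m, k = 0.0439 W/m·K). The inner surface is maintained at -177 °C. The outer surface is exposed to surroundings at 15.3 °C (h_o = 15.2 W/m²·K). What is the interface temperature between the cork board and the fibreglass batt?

T = -22.1 °C

Resistance network (inner→outer):
  R_copper = (1/1.86 − 1/1.87)/(4πk) = 0.002875/(4π·391) = 5.851×10^-7 K/W
  R_cork board = (1/1.87 − 1/2.50)/(4πk) = 0.1348/(4π·0.0419) = 0.2559 K/W
  R_fibreglass batt = (1/2.50 − 1/2.73)/(4πk) = 0.03370/(4π·0.0439) = 0.06109 K/W
  R_conv,out = 1/(4πr²h) = 1/(4π·2.73²·15.2) = 7.025×10^-4 K/W
ΣR = 5.851×10^-7 + 0.2559 + 0.06109 + 7.025×10^-4 = 0.3177 K/W
Q = ΔT/ΣR = (-177 °C − 15.3 °C)/0.3177 = -605.3 W
From the inner boundary to the cork board/fibreglass batt interface, ΣR_partial = 0.2559 K/W.
T_interface = T_in − Q·ΣR_partial = -177 °C − (-605.3)(0.2559) = -22.1 °C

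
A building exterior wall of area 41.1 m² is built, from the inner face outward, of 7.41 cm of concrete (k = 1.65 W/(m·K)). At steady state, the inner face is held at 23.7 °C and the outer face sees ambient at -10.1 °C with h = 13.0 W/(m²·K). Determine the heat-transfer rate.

Q = 11.4 kW

Treat each layer as a resistance in series:
  R_concrete = L/(kA) = 0.0741/(1.65·41.1) = 0.001093 K/W
  R_conv,out = 1/(hA) = 1/(13.0·41.1) = 0.001872 K/W
ΣR = 0.001093 + 0.001872 = 0.002965 K/W
Q = ΔT/ΣR = (23.7 °C − -10.1 °C)/0.002965 = 11400 W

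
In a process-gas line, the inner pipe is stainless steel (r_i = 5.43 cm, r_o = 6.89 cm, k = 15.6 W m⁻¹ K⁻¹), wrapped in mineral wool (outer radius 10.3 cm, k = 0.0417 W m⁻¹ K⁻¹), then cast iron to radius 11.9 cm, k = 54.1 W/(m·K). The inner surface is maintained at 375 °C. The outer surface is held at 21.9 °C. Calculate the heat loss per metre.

Resistance network (inner→outer):
  R'_stainless steel = ln(0.0689/0.0543)/(2πk) = 0.2381/(2π·15.6) = 0.002429 m·K/W
  R'_mineral wool = ln(0.103/0.0689)/(2πk) = 0.4021/(2π·0.0417) = 1.535 m·K/W
  R'_cast iron = ln(0.119/0.103)/(2πk) = 0.1444/(2π·54.1) = 4.248×10^-4 m·K/W
ΣR = 0.002429 + 1.535 + 4.248×10^-4 = 1.538 m·K/W
Q' = ΔT/ΣR = (375 °C − 21.9 °C)/1.538 = 230 W/m

Q' = 230 W/m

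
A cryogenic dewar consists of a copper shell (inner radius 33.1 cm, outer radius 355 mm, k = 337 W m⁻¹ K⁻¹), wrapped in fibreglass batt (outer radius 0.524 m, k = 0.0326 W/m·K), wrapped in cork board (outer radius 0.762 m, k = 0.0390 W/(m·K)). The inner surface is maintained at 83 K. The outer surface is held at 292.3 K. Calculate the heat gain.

Resistance network (inner→outer):
  R_copper = (1/0.331 − 1/0.355)/(4πk) = 0.2042/(4π·337) = 4.823×10^-5 K/W
  R_fibreglass batt = (1/0.355 − 1/0.524)/(4πk) = 0.9085/(4π·0.0326) = 2.218 K/W
  R_cork board = (1/0.524 − 1/0.762)/(4πk) = 0.5961/(4π·0.0390) = 1.216 K/W
ΣR = 4.823×10^-5 + 2.218 + 1.216 = 3.434 K/W
Q = ΔT/ΣR = (83 K − 292.3 K)/3.434 = -60.9 W
(Negative Q ⇒ heat flows inward; heat gain = 60.9 W.)

Q = 60.9 W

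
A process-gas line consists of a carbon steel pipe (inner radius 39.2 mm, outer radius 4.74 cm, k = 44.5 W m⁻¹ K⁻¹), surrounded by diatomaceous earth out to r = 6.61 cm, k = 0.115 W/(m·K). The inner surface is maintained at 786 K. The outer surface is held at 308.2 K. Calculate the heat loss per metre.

Series thermal resistances, inner to outer:
  R'_carbon steel = ln(0.0474/0.0392)/(2πk) = 0.1899/(2π·44.5) = 6.793×10^-4 m·K/W
  R'_diatomaceous earth = ln(0.0661/0.0474)/(2πk) = 0.3325/(2π·0.115) = 0.4602 m·K/W
ΣR = 6.793×10^-4 + 0.4602 = 0.4609 m·K/W
Q' = ΔT/ΣR = (786 K − 308.2 K)/0.4609 = 1040 W/m

Q' = 1040 W/m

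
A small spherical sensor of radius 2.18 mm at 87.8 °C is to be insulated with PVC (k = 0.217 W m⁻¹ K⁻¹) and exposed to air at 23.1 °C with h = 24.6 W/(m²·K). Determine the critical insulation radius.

r_cr = 1.76 cm

For a sphere, r_cr = 2k_ins/h = 2·0.217/24.6 = 0.0176 m = 1.76 cm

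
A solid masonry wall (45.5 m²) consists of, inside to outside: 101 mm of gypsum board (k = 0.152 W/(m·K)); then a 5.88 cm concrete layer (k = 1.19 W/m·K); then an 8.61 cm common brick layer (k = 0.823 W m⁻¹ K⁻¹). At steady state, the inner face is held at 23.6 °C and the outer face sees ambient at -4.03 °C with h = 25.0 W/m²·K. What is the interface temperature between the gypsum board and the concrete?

T = 2.21 °C

Treat each layer as a resistance in series:
  R_gypsum board = L/(kA) = 0.101/(0.152·45.5) = 0.01460 K/W
  R_concrete = L/(kA) = 0.0588/(1.19·45.5) = 0.001086 K/W
  R_common brick = L/(kA) = 0.0861/(0.823·45.5) = 0.002299 K/W
  R_conv,out = 1/(hA) = 1/(25.0·45.5) = 8.791×10^-4 K/W
ΣR = 0.01460 + 0.001086 + 0.002299 + 8.791×10^-4 = 0.01886 K/W
Q = ΔT/ΣR = (23.6 °C − -4.03 °C)/0.01886 = 1465 W
From the inner boundary to the gypsum board/concrete interface, ΣR_partial = 0.01460 K/W.
T_interface = T_in − Q·ΣR_partial = 23.6 °C − (1465)(0.01460) = 2.21 °C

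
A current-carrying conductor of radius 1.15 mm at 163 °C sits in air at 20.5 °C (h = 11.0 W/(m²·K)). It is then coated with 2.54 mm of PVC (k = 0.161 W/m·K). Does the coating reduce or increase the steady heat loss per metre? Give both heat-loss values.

increases: 11.3 → 28.1 W/m

Critical radius for a cylinder: r_cr = k/h = 0.0146 m = 1.46 cm.
Outer radius after coating: r₂ = 0.00115 + 0.00254 = 0.00369 m.
Since r₁ < r_cr and r₂ ≤ r_cr, the coating moves toward the maximum at r_cr — heat loss rises.
Bare: R = 1/(2πr₁h) = 12.58 m·K/W; Q = 142.5/12.58 = 11.3 W/m.
Coated: R = R_cond + R_conv = 5.074 m·K/W; Q = 142.5/5.074 = 28.1 W/m.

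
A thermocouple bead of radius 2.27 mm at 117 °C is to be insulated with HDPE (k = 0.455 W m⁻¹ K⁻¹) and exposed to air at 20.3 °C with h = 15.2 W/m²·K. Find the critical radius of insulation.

r_cr = 5.99 cm

For a sphere, r_cr = 2k_ins/h = 2·0.455/15.2 = 0.0599 m = 5.99 cm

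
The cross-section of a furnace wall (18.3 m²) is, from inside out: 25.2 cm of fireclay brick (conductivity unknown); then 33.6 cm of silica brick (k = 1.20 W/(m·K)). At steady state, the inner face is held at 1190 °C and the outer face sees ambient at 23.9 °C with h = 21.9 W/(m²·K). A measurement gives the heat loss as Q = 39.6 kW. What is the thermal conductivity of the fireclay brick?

k = 1.18 W/m·K

ΣR = ΔT/Q = |1190 − 23.9|/39600 = 0.02945 K/W
Known resistances:
  R_silica brick = L/(kA) = 0.336/(1.20·18.3) = 0.01530 K/W
  R_conv,out = 1/(hA) = 1/(21.9·18.3) = 0.002495 K/W
R_fireclay brick = ΣR − ΣR_known = 0.02945 − 0.01779 = 0.01166 K/W
L/(kA) = 0.01166 ⇒ k = 0.252/(0.01166·18.3) = 1.18 W/m·K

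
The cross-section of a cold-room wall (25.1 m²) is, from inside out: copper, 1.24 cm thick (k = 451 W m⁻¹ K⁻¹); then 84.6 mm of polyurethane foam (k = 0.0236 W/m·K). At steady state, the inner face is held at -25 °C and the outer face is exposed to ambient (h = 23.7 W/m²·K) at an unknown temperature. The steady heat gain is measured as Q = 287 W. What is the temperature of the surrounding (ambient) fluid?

T_out = 16.5 °C

Sum the resistances:
  R_copper = L/(kA) = 0.0124/(451·25.1) = 1.095×10^-6 K/W
  R_polyurethane foam = L/(kA) = 0.0846/(0.0236·25.1) = 0.1428 K/W
  R_conv,out = 1/(hA) = 1/(23.7·25.1) = 0.001681 K/W
ΣR = 0.1445 K/W
ΔT = Q·ΣR = 287 × 0.1445 = 41.47 K
Heat flows inward, so T_out = T_in + ΔT = -25 + 41.47 = 16.5 °C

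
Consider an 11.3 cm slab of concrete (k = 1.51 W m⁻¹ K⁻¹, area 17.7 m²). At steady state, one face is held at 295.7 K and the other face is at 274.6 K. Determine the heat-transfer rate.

Q = kA·ΔT/L = 1.51 × 17.7 × |295.7 K − 274.6 K| / 0.113 = 4990 W

Q = 4.99 kW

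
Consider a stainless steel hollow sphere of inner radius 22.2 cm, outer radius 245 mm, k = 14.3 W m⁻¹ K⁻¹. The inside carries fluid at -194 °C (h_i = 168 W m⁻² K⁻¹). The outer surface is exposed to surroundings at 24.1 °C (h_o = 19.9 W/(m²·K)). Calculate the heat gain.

Treat each layer as a resistance in series:
  R_conv,in = 1/(4πr²h) = 1/(4π·0.222²·168) = 0.009611 K/W
  R_stainless steel = (1/0.222 − 1/0.245)/(4πk) = 0.4229/(4π·14.3) = 0.002353 K/W
  R_conv,out = 1/(4πr²h) = 1/(4π·0.245²·19.9) = 0.06662 K/W
ΣR = 0.009611 + 0.002353 + 0.06662 = 0.07858 K/W
Q = ΔT/ΣR = (-194 °C − 24.1 °C)/0.07858 = -2780 W
(Negative Q ⇒ heat flows inward; heat gain = 2780 W.)

Q = 2780 W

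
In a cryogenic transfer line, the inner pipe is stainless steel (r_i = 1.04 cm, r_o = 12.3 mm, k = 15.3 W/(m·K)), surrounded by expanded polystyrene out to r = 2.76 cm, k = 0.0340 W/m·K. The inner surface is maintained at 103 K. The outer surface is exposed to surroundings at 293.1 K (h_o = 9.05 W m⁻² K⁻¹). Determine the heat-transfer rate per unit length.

Series thermal resistances, inner to outer:
  R'_stainless steel = ln(0.0123/0.0104)/(2πk) = 0.1678/(2π·15.3) = 0.001745 m·K/W
  R'_expanded polystyrene = ln(0.0276/0.0123)/(2πk) = 0.8082/(2π·0.0340) = 3.783 m·K/W
  R'_conv,out = 1/(2πr h) = 1/(2π·0.0276·9.05) = 0.6372 m·K/W
ΣR = 0.001745 + 3.783 + 0.6372 = 4.422 m·K/W
Q' = ΔT/ΣR = (103 K − 293.1 K)/4.422 = -43.0 W/m
(Negative Q' ⇒ heat flows inward; heat gain = 43.0 W/m.)

Q' = 43.0 W/m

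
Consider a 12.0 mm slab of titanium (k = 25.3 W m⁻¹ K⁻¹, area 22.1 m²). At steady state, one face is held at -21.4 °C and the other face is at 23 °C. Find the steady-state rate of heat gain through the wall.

Q = 2070 kW

Q = kA·ΔT/L = 25.3 × 22.1 × |-21.4 °C − 23 °C| / 0.0120 = 2.07×10^6 W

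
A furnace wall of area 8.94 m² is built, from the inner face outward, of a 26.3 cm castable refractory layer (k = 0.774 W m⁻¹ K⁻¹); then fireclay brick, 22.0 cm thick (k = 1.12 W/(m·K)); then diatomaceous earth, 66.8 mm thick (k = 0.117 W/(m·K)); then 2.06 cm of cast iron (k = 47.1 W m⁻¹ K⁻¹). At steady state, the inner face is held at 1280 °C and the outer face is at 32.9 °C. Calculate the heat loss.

Q = 10.1 kW

Treat each layer as a resistance in series:
  R_castable refractory = L/(kA) = 0.263/(0.774·8.94) = 0.03801 K/W
  R_fireclay brick = L/(kA) = 0.220/(1.12·8.94) = 0.02197 K/W
  R_diatomaceous earth = L/(kA) = 0.0668/(0.117·8.94) = 0.06386 K/W
  R_cast iron = L/(kA) = 0.0206/(47.1·8.94) = 4.892×10^-5 K/W
ΣR = 0.03801 + 0.02197 + 0.06386 + 4.892×10^-5 = 0.1239 K/W
Q = ΔT/ΣR = (1280 °C − 32.9 °C)/0.1239 = 10100 W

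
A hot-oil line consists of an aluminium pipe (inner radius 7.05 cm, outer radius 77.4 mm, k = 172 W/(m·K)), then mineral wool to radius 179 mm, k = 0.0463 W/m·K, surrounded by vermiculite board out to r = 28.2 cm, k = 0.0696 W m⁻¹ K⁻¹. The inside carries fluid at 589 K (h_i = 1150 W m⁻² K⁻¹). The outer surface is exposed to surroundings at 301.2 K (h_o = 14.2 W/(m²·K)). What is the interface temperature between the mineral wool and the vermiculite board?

Treat each layer as a resistance in series:
  R'_conv,in = 1/(2πr h) = 1/(2π·0.0705·1150) = 0.001963 m·K/W
  R'_aluminium = ln(0.0774/0.0705)/(2πk) = 0.09337/(2π·172) = 8.640×10^-5 m·K/W
  R'_mineral wool = ln(0.179/0.0774)/(2πk) = 0.8384/(2π·0.0463) = 2.882 m·K/W
  R'_vermiculite board = ln(0.282/0.179)/(2πk) = 0.4545/(2π·0.0696) = 1.039 m·K/W
  R'_conv,out = 1/(2πr h) = 1/(2π·0.282·14.2) = 0.03975 m·K/W
ΣR = 0.001963 + 8.640×10^-5 + 2.882 + 1.039 + 0.03975 = 3.963 m·K/W
Q' = ΔT/ΣR = (589 K − 301.2 K)/3.963 = 72.62 W/m
From the inner boundary to the mineral wool/vermiculite board interface, ΣR_partial = 2.884 m·K/W.
T_interface = T_in − Q'·ΣR_partial = 589 K − (72.62)(2.884) = 380 K

T = 380 K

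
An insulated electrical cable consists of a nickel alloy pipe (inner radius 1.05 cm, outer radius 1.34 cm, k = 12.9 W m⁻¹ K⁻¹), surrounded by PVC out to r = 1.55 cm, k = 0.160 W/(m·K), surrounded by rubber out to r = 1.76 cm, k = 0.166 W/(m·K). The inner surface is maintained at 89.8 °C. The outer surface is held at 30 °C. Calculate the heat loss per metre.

Resistance network (inner→outer):
  R'_nickel alloy = ln(0.0134/0.0105)/(2πk) = 0.2439/(2π·12.9) = 0.003009 m·K/W
  R'_PVC = ln(0.0155/0.0134)/(2πk) = 0.1456/(2π·0.160) = 0.1448 m·K/W
  R'_rubber = ln(0.0176/0.0155)/(2πk) = 0.1271/(2π·0.166) = 0.1218 m·K/W
ΣR = 0.003009 + 0.1448 + 0.1218 = 0.2696 m·K/W
Q' = ΔT/ΣR = (89.8 °C − 30 °C)/0.2696 = 222 W/m

Q' = 222 W/m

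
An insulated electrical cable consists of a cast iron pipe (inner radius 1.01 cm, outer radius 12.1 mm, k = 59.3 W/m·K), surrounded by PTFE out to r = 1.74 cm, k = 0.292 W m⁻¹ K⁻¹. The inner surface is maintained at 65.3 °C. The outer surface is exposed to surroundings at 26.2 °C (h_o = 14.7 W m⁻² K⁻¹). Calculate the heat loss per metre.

Resistance network (inner→outer):
  R'_cast iron = ln(0.0121/0.0101)/(2πk) = 0.1807/(2π·59.3) = 4.849×10^-4 m·K/W
  R'_PTFE = ln(0.0174/0.0121)/(2πk) = 0.3633/(2π·0.292) = 0.1980 m·K/W
  R'_conv,out = 1/(2πr h) = 1/(2π·0.0174·14.7) = 0.6222 m·K/W
ΣR = 4.849×10^-4 + 0.1980 + 0.6222 = 0.8207 m·K/W
Q' = ΔT/ΣR = (65.3 °C − 26.2 °C)/0.8207 = 47.6 W/m

Q' = 47.6 W/m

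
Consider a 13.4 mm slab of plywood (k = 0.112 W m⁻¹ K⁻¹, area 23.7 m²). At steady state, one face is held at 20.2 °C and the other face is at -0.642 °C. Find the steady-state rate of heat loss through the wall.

Q = 4130 W

Q = kA·ΔT/L = 0.112 × 23.7 × |20.2 °C − -0.642 °C| / 0.0134 = 4130 W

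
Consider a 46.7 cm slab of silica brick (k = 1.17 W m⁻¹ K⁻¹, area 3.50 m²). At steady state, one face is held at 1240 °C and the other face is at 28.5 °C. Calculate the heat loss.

Q = 10.6 kW

Q = kA·ΔT/L = 1.17 × 3.50 × |1240 °C − 28.5 °C| / 0.467 = 10600 W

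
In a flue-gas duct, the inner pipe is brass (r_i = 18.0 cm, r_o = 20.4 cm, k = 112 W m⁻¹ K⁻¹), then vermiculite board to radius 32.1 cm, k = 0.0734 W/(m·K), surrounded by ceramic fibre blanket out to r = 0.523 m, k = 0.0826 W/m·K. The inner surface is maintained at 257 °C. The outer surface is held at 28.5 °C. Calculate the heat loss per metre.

Resistance network (inner→outer):
  R'_brass = ln(0.204/0.180)/(2πk) = 0.1252/(2π·112) = 1.779×10^-4 m·K/W
  R'_vermiculite board = ln(0.321/0.204)/(2πk) = 0.4533/(2π·0.0734) = 0.9829 m·K/W
  R'_ceramic fibre blanket = ln(0.523/0.321)/(2πk) = 0.4881/(2π·0.0826) = 0.9406 m·K/W
ΣR = 1.779×10^-4 + 0.9829 + 0.9406 = 1.924 m·K/W
Q' = ΔT/ΣR = (257 °C − 28.5 °C)/1.924 = 119 W/m

Q' = 119 W/m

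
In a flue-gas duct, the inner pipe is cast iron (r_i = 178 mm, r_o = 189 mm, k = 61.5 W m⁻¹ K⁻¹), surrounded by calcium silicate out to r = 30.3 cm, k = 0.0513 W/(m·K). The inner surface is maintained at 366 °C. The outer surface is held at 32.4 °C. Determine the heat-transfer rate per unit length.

Treat each layer as a resistance in series:
  R'_cast iron = ln(0.189/0.178)/(2πk) = 0.05996/(2π·61.5) = 1.552×10^-4 m·K/W
  R'_calcium silicate = ln(0.303/0.189)/(2πk) = 0.4720/(2π·0.0513) = 1.464 m·K/W
ΣR = 1.552×10^-4 + 1.464 = 1.464 m·K/W
Q' = ΔT/ΣR = (366 °C − 32.4 °C)/1.464 = 228 W/m

Q' = 228 W/m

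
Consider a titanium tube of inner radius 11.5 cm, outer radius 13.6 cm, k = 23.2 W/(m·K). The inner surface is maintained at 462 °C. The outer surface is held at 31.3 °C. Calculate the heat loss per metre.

Q' = 374 kW/m

Q' = 2πk·ΔT/ln(r₂/r₁) = 2π × 23.2 × 430.7 / ln(0.136/0.115) = 3.74×10^5 W/m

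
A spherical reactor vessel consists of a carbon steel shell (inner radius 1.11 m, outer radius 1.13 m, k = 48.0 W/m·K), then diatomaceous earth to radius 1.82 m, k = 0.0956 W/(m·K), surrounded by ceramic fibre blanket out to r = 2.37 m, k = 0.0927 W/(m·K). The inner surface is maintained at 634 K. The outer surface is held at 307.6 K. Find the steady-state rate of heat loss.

Treat each layer as a resistance in series:
  R_carbon steel = (1/1.11 − 1/1.13)/(4πk) = 0.01595/(4π·48.0) = 2.643×10^-5 K/W
  R_diatomaceous earth = (1/1.13 − 1/1.82)/(4πk) = 0.3355/(4π·0.0956) = 0.2793 K/W
  R_ceramic fibre blanket = (1/1.82 − 1/2.37)/(4πk) = 0.1275/(4π·0.0927) = 0.1095 K/W
ΣR = 2.643×10^-5 + 0.2793 + 0.1095 = 0.3888 K/W
Q = ΔT/ΣR = (634 K − 307.6 K)/0.3888 = 840 W

Q = 840 W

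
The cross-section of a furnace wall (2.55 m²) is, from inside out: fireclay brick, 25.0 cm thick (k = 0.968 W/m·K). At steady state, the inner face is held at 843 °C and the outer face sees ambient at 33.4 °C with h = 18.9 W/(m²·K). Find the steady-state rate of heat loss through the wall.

Treat each layer as a resistance in series:
  R_fireclay brick = L/(kA) = 0.250/(0.968·2.55) = 0.1013 K/W
  R_conv,out = 1/(hA) = 1/(18.9·2.55) = 0.02075 K/W
ΣR = 0.1013 + 0.02075 = 0.1221 K/W
Q = ΔT/ΣR = (843 °C − 33.4 °C)/0.1221 = 6630 W

Q = 6.63 kW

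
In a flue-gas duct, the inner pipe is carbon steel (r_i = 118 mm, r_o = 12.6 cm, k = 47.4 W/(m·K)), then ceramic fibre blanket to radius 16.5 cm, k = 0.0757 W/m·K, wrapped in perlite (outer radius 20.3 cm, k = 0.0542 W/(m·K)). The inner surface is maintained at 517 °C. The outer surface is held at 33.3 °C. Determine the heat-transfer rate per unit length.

Resistance network (inner→outer):
  R'_carbon steel = ln(0.126/0.118)/(2πk) = 0.06560/(2π·47.4) = 2.203×10^-4 m·K/W
  R'_ceramic fibre blanket = ln(0.165/0.126)/(2πk) = 0.2697/(2π·0.0757) = 0.5670 m·K/W
  R'_perlite = ln(0.203/0.165)/(2πk) = 0.2073/(2π·0.0542) = 0.6086 m·K/W
ΣR = 2.203×10^-4 + 0.5670 + 0.6086 = 1.176 m·K/W
Q' = ΔT/ΣR = (517 °C − 33.3 °C)/1.176 = 411 W/m

Q' = 411 W/m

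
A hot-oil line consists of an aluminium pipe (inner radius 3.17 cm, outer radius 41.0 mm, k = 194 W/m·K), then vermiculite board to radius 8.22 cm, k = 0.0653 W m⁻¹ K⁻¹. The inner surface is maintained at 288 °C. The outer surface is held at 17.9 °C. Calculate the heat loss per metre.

Series thermal resistances, inner to outer:
  R'_aluminium = ln(0.0410/0.0317)/(2πk) = 0.2573/(2π·194) = 2.110×10^-4 m·K/W
  R'_vermiculite board = ln(0.0822/0.0410)/(2πk) = 0.6956/(2π·0.0653) = 1.695 m·K/W
ΣR = 2.110×10^-4 + 1.695 = 1.695 m·K/W
Q' = ΔT/ΣR = (288 °C − 17.9 °C)/1.695 = 159 W/m

Q' = 159 W/m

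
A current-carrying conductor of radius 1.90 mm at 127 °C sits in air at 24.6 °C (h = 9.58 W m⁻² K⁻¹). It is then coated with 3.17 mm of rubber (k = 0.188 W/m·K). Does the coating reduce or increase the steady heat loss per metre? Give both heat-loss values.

increases: 11.7 → 24.9 W/m

Critical radius for a cylinder: r_cr = k/h = 0.0196 m = 1.96 cm.
Outer radius after coating: r₂ = 0.00190 + 0.00317 = 0.00507 m.
Since r₁ < r_cr and r₂ ≤ r_cr, the coating moves toward the maximum at r_cr — heat loss rises.
Bare: R = 1/(2πr₁h) = 8.744 m·K/W; Q = 102.4/8.744 = 11.7 W/m.
Coated: R = R_cond + R_conv = 4.108 m·K/W; Q = 102.4/4.108 = 24.9 W/m.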